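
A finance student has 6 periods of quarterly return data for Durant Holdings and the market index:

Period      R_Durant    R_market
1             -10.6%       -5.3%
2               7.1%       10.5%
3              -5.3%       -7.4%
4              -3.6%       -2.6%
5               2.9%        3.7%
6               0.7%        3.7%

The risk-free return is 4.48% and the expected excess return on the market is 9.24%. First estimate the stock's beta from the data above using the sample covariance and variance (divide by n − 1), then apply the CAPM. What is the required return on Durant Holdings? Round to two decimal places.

12.51%

Mean R_i = (-10.6 + 7.1 − 5.3 − 3.6 + 2.9 + 0.7) / 6 = -1.4667%
Mean R_m = (-5.3 + 10.5 − 7.4 − 2.6 + 3.7 + 3.7) / 6 = 0.4333%
Σ(R_i − R̄_i)(R_m − R̄_m) = 196.4433  ⇒  Cov = 196.4433 / 5 = 39.2887
Σ(R_m − R̄_m)² = 226.1133  ⇒  Var(R_m) = 226.1133 / 5 = 45.2227
β = Cov / Var(R_m) = 39.2887 / 45.2227 = 0.8688
E(R) = R_f + β × MRP = 4.48% + 0.8688 × 9.24% = 12.51%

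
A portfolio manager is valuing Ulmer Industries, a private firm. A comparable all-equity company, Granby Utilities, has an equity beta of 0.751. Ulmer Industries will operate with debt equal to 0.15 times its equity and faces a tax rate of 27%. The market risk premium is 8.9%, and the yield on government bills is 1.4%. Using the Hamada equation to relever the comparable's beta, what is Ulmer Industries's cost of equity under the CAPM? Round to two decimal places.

8.82%

β_L = β_U × [1 + (1 − t)(D/E)] = 0.751 × [1 + (1 − 0.27) × 0.15]
    = 0.751 × [1 + 0.73 × 0.15] = 0.751 × 1.1095 = 0.8332
E(R) = R_f + β_L × MRP = 1.4% + 0.8332 × 8.9% = 8.82%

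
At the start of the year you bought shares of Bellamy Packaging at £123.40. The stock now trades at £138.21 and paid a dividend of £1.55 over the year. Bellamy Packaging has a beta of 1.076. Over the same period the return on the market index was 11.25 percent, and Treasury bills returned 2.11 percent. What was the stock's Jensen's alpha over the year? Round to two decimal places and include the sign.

+1.31%

Realised HPR = (P1 + D1 − P0) / P0 = (138.21 + 1.55 − 123.40) / 123.40 = 16.36 / 123.40 = 13.2577%
MRP = 11.25% − 2.11% = 9.14%
CAPM required = R_f + β·MRP = 2.11% + 1.076 × 9.14% = 11.94464%
α = realised − required = 13.2577% − 11.94464% = +1.31%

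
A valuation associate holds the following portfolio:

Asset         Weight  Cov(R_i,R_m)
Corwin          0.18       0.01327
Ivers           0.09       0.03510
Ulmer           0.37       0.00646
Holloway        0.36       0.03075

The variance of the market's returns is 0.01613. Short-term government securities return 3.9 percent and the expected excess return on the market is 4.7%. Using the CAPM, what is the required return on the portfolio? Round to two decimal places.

9.44%

β_Corwin = 0.01327 / 0.01613 = 0.8227
β_Ivers = 0.03510 / 0.01613 = 2.1761
β_Ulmer = 0.00646 / 0.01613 = 0.4005
β_Holloway = 0.03075 / 0.01613 = 1.9064
β_P = Σ w_i β_i = 0.18×0.8227 + 0.09×2.1761 + 0.37×0.4005 + 0.36×1.9064 = 1.1784
E(R_P) = R_f + β_P × MRP = 3.9% + 1.1784 × 4.7% = 9.44%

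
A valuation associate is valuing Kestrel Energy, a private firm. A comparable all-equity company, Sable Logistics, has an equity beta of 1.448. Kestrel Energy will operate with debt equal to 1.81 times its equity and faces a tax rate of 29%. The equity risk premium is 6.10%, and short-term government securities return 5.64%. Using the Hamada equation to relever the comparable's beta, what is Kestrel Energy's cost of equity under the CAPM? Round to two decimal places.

25.82%

β_L = β_U × [1 + (1 − t)(D/E)] = 1.448 × [1 + (1 − 0.29) × 1.81]
    = 1.448 × [1 + 0.71 × 1.81] = 1.448 × 2.2851 = 3.3088
E(R) = R_f + β_L × MRP = 5.64% + 3.3088 × 6.10% = 25.82%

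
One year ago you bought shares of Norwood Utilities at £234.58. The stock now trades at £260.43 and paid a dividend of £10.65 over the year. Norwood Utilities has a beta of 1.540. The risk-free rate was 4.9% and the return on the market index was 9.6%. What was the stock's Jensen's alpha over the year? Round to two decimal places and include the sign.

+3.42%

Realised HPR = (P1 + D1 − P0) / P0 = (260.43 + 10.65 − 234.58) / 234.58 = 36.50 / 234.58 = 15.5597%
MRP = 9.6% − 4.9% = 4.70%
CAPM required = R_f + β·MRP = 4.9% + 1.540 × 4.7% = 12.1380%
α = realised − required = 15.5597% − 12.1380% = +3.42%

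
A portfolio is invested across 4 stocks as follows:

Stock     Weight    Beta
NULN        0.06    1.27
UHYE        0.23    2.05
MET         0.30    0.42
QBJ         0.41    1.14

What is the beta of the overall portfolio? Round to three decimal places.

β_P = Σ w_i β_i = 0.06×1.27 + 0.23×2.05 + 0.30×0.42 + 0.41×1.14 = 1.1411

1.141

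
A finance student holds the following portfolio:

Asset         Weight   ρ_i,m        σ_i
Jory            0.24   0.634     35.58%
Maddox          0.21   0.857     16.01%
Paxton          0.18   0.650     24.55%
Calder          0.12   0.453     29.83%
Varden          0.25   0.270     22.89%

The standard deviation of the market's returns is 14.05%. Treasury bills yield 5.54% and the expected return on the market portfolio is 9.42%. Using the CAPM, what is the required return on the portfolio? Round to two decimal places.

β_Jory = 0.634 × 35.58% / 14.05% = 1.6055
β_Maddox = 0.857 × 16.01% / 14.05% = 0.9766
β_Paxton = 0.650 × 24.55% / 14.05% = 1.1358
β_Calder = 0.453 × 29.83% / 14.05% = 0.9618
β_Varden = 0.270 × 22.89% / 14.05% = 0.4399
β_P = Σ w_i β_i = 0.24×1.6055 + 0.21×0.9766 + 0.18×1.1358 + 0.12×0.9618 + 0.25×0.4399 = 1.0202
MRP = 9.42% − 5.54% = 3.88%
E(R_P) = R_f + β_P × MRP = 5.54% + 1.0202 × 3.88% = 9.50%

9.50%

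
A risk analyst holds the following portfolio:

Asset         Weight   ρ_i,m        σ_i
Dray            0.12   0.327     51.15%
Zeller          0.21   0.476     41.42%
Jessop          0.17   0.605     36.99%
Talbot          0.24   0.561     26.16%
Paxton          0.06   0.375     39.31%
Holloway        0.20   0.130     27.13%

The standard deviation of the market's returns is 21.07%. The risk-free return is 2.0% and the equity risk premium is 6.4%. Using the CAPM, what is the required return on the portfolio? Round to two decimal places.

β_Dray = 0.327 × 51.15% / 21.07% = 0.7938
β_Zeller = 0.476 × 41.42% / 21.07% = 0.9357
β_Jessop = 0.605 × 36.99% / 21.07% = 1.0621
β_Talbot = 0.561 × 26.16% / 21.07% = 0.6965
β_Paxton = 0.375 × 39.31% / 21.07% = 0.6996
β_Holloway = 0.130 × 27.13% / 21.07% = 0.1674
β_P = Σ w_i β_i = 0.12×0.7938 + 0.21×0.9357 + 0.17×1.0621 + 0.24×0.6965 + 0.06×0.6996 + 0.20×0.1674 = 0.7149
E(R_P) = R_f + β_P × MRP = 2.0% + 0.7149 × 6.4% = 6.58%

6.58%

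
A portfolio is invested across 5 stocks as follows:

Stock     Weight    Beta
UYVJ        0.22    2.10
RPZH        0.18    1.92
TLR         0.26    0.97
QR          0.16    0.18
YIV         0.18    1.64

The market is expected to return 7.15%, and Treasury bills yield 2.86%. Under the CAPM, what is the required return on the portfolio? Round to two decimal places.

8.80%

β_P = Σ w_i β_i = 0.22×2.10 + 0.18×1.92 + 0.26×0.97 + 0.16×0.18 + 0.18×1.64 = 1.3838
MRP = 7.15% − 2.86% = 4.29%
E(R_P) = R_f + β_P × MRP = 2.86% + 1.3838 × 4.29% = 8.80%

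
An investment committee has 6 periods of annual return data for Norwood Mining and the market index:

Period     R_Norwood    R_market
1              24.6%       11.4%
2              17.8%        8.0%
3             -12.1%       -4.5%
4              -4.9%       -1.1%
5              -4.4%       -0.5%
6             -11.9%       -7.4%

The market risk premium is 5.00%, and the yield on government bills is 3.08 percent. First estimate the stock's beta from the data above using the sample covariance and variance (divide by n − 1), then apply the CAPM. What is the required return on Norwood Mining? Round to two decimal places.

Mean R_i = (24.6 + 17.8 − 12.1 − 4.9 − 4.4 − 11.9) / 6 = 1.5167%
Mean R_m = (11.4 + 8.0 − 4.5 − 1.1 − 0.5 − 7.4) / 6 = 0.9833%
Σ(R_i − R̄_i)(R_m − R̄_m) = 563.9917  ⇒  Cov = 563.9917 / 5 = 112.7983
Σ(R_m − R̄_m)² = 264.6283  ⇒  Var(R_m) = 264.6283 / 5 = 52.9257
β = Cov / Var(R_m) = 112.7983 / 52.9257 = 2.1313
E(R) = R_f + β × MRP = 3.08% + 2.1313 × 5.00% = 13.74%

13.74%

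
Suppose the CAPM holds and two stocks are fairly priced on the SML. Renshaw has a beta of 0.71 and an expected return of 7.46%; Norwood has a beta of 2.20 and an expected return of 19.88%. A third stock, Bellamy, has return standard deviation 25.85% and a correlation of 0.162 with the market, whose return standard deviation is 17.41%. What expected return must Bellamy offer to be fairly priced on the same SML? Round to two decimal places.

3.55%

MRP = (19.88% − 7.46%) / (2.20 − 0.71) = 8.3356%
R_f = 7.46% − 0.71 × 8.3356% = 1.5417%
β_Bellamy = ρ·σ_i/σ_m = 0.162 × 25.85 / 17.41 = 0.2405
E(R_Bellamy) = R_f + β × MRP = 1.5417% + 0.2405 × 8.3356% = 3.55%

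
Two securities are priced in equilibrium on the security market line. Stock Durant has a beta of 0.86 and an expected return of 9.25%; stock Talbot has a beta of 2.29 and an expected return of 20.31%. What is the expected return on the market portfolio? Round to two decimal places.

10.33%

Both satisfy E(R) = R_f + β·MRP, so the slope of the SML is
MRP = (20.31% − 9.25%) / (2.29 − 0.86) = 11.06% / 1.43 = 7.7343%
R_f = E(R_Durant) − β_Durant·MRP = 9.25% − 0.86 × 7.7343% = 2.5985%
E(R_m) = R_f + MRP = 2.5985% + 7.7343% = 10.33%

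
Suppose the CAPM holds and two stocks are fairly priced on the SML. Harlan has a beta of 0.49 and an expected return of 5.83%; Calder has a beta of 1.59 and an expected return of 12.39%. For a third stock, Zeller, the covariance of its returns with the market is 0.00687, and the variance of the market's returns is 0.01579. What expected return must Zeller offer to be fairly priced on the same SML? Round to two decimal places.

5.50%

MRP = (12.39% − 5.83%) / (1.59 − 0.49) = 5.9636%
R_f = 5.83% − 0.49 × 5.9636% = 2.9078%
β_Zeller = Cov / Var(R_m) = 0.00687 / 0.01579 = 0.4351
E(R_Zeller) = R_f + β × MRP = 2.9078% + 0.4351 × 5.9636% = 5.50%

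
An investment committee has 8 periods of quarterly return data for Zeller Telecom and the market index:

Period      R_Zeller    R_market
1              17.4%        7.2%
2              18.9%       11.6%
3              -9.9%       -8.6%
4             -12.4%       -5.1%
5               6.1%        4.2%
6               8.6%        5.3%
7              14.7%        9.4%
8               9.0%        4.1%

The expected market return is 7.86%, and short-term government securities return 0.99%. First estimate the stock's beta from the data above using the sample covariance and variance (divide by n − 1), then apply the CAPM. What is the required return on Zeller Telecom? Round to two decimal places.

Mean R_i = (17.4 + 18.9 − 9.9 − 12.4 + 6.1 + 8.6 + 14.7 + 9.0) / 8 = 6.5500%
Mean R_m = (7.2 + 11.6 − 8.6 − 5.1 + 4.2 + 5.3 + 9.4 + 4.1) / 8 = 3.5125%
Σ(R_i − R̄_i)(R_m − R̄_m) = 555.1250  ⇒  Cov = 555.1250 / 7 = 79.3036
Σ(R_m − R̄_m)² = 338.5688  ⇒  Var(R_m) = 338.5688 / 7 = 48.3670
β = Cov / Var(R_m) = 79.3036 / 48.3670 = 1.6396
MRP = 7.86% − 0.99% = 6.87%
E(R) = R_f + β × MRP = 0.99% + 1.6396 × 6.87% = 12.25%

12.25%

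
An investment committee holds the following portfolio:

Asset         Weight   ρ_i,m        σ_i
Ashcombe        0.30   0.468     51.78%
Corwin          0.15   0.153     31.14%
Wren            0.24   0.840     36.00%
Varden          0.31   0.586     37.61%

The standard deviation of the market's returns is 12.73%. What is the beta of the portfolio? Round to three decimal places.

1.734

β_Ashcombe = 0.468 × 51.78% / 12.73% = 1.9036
β_Corwin = 0.153 × 31.14% / 12.73% = 0.3743
β_Wren = 0.840 × 36.00% / 12.73% = 2.3755
β_Varden = 0.586 × 37.61% / 12.73% = 1.7313
β_P = Σ w_i β_i = 0.30×1.9036 + 0.15×0.3743 + 0.24×2.3755 + 0.31×1.7313 = 1.7340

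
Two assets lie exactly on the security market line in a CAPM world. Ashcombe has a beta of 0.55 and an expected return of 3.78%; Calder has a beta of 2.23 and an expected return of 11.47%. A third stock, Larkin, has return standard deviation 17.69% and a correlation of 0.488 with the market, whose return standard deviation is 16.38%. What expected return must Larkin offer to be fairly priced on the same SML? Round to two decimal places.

3.67%

MRP = (11.47% − 3.78%) / (2.23 − 0.55) = 4.5774%
R_f = 3.78% − 0.55 × 4.5774% = 1.2624%
β_Larkin = ρ·σ_i/σ_m = 0.488 × 17.69 / 16.38 = 0.5270
E(R_Larkin) = R_f + β × MRP = 1.2624% + 0.5270 × 4.5774% = 3.67%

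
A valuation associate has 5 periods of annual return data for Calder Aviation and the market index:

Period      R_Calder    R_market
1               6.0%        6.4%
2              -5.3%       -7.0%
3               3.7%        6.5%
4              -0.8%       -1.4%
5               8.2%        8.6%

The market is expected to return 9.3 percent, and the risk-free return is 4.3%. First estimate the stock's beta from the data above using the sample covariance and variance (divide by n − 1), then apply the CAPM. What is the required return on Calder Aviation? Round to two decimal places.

Mean R_i = (6.0 − 5.3 + 3.7 − 0.8 + 8.2) / 5 = 2.3600%
Mean R_m = (6.4 − 7.0 + 6.5 − 1.4 + 8.6) / 5 = 2.6200%
Σ(R_i − R̄_i)(R_m − R̄_m) = 140.2740  ⇒  Cov = 140.2740 / 4 = 35.0685
Σ(R_m − R̄_m)² = 173.8080  ⇒  Var(R_m) = 173.8080 / 4 = 43.4520
β = Cov / Var(R_m) = 35.0685 / 43.4520 = 0.8071
MRP = 9.3% − 4.3% = 5.00%
E(R) = R_f + β × MRP = 4.3% + 0.8071 × 5.0% = 8.34%

8.34%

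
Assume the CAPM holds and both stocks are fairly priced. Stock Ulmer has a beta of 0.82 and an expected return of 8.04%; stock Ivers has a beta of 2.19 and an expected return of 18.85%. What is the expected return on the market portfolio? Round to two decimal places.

Both satisfy E(R) = R_f + β·MRP, so the slope of the SML is
MRP = (18.85% − 8.04%) / (2.19 − 0.82) = 10.81% / 1.37 = 7.8905%
R_f = E(R_Ulmer) − β_Ulmer·MRP = 8.04% − 0.82 × 7.8905% = 1.5698%
E(R_m) = R_f + MRP = 1.5698% + 7.8905% = 9.46%

9.46%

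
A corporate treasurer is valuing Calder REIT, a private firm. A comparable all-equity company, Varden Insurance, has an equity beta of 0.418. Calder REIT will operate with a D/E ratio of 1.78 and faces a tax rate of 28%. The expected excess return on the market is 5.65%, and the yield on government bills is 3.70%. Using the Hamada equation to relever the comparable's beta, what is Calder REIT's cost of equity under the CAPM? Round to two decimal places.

9.09%

β_L = β_U × [1 + (1 − t)(D/E)] = 0.418 × [1 + (1 − 0.28) × 1.78]
    = 0.418 × [1 + 0.72 × 1.78] = 0.418 × 2.2816 = 0.9537
E(R) = R_f + β_L × MRP = 3.70% + 0.9537 × 5.65% = 9.09%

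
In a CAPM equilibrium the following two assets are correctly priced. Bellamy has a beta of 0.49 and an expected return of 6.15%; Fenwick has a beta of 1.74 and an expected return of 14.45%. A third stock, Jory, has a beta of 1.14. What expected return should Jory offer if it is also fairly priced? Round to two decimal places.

10.47%

MRP (SML slope) = (14.45% − 6.15%) / (1.74 − 0.49) = 8.30% / 1.25 = 6.6400%
R_f (intercept) = 6.15% − 0.49 × 6.6400% = 2.8964%
E(R_Jory) = R_f + β × MRP = 2.8964% + 1.14 × 6.6400% = 10.47%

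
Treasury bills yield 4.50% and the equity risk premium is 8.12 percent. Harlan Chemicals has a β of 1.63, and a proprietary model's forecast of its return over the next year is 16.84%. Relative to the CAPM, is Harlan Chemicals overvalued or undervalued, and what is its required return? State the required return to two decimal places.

Overvalued; required return 17.74%

Required return = R_f + β·MRP = 4.50% + 1.63 × 8.12% = 17.74%
Forecast 16.84% < required 17.74% → the stock plots below the SML → overvalued.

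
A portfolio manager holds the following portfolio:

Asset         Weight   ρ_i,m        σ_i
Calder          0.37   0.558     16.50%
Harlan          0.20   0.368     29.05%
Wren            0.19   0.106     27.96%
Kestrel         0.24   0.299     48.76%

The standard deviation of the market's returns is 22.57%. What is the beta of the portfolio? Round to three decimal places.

β_Calder = 0.558 × 16.50% / 22.57% = 0.4079
β_Harlan = 0.368 × 29.05% / 22.57% = 0.4737
β_Wren = 0.106 × 27.96% / 22.57% = 0.1313
β_Kestrel = 0.299 × 48.76% / 22.57% = 0.6460
β_P = Σ w_i β_i = 0.37×0.4079 + 0.20×0.4737 + 0.19×0.1313 + 0.24×0.6460 = 0.4257

0.426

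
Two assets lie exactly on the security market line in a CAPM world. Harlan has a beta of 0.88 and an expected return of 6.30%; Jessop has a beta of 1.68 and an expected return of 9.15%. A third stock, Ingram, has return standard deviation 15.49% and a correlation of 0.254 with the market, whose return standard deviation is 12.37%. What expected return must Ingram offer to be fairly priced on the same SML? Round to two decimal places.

MRP = (9.15% − 6.30%) / (1.68 − 0.88) = 3.5625%
R_f = 6.30% − 0.88 × 3.5625% = 3.1650%
β_Ingram = ρ·σ_i/σ_m = 0.254 × 15.49 / 12.37 = 0.3181
E(R_Ingram) = R_f + β × MRP = 3.1650% + 0.3181 × 3.5625% = 4.30%

4.30%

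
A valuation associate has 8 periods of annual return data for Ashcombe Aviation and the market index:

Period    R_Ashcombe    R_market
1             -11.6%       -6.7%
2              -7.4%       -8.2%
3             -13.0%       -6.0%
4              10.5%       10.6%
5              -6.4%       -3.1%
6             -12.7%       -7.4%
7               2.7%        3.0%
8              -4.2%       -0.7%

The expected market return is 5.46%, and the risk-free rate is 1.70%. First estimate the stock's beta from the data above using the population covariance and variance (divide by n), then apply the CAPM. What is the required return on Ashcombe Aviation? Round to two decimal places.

Mean R_i = (-11.6 − 7.4 − 13.0 + 10.5 − 6.4 − 12.7 + 2.7 − 4.2) / 8 = -5.2625%
Mean R_m = (-6.7 − 8.2 − 6.0 + 10.6 − 3.1 − 7.4 + 3.0 − 0.7) / 8 = -2.3125%
Σ(R_i − R̄_i)(R_m − R̄_m) = 355.2038  ⇒  Cov = 355.2038 / 8 = 44.4005
Σ(R_m − R̄_m)² = 291.5688  ⇒  Var(R_m) = 291.5688 / 8 = 36.4461
β = Cov / Var(R_m) = 44.4005 / 36.4461 = 1.2183
MRP = 5.46% − 1.70% = 3.76%
E(R) = R_f + β × MRP = 1.70% + 1.2183 × 3.76% = 6.28%

6.28%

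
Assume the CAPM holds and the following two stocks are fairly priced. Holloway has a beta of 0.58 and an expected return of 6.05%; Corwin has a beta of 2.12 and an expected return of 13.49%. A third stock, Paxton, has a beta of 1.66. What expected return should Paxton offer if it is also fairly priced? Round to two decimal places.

11.27%

MRP (SML slope) = (13.49% − 6.05%) / (2.12 − 0.58) = 7.44% / 1.54 = 4.8312%
R_f (intercept) = 6.05% − 0.58 × 4.8312% = 3.2479%
E(R_Paxton) = R_f + β × MRP = 3.2479% + 1.66 × 4.8312% = 11.27%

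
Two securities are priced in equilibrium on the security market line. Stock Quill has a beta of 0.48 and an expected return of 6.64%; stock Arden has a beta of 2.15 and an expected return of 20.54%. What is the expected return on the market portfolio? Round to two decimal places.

10.97%

Both satisfy E(R) = R_f + β·MRP, so the slope of the SML is
MRP = (20.54% − 6.64%) / (2.15 − 0.48) = 13.90% / 1.67 = 8.3234%
R_f = E(R_Quill) − β_Quill·MRP = 6.64% − 0.48 × 8.3234% = 2.6448%
E(R_m) = R_f + MRP = 2.6448% + 8.3234% = 10.97%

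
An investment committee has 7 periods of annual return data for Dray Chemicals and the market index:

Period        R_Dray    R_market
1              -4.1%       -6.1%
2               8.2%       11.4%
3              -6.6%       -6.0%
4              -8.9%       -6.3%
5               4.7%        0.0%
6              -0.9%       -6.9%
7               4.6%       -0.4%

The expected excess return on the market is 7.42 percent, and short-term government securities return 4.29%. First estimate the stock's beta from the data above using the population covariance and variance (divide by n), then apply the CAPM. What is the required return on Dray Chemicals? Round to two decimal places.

Mean R_i = (-4.1 + 8.2 − 6.6 − 8.9 + 4.7 − 0.9 + 4.6) / 7 = -0.4286%
Mean R_m = (-6.1 + 11.4 − 6.0 − 6.3 + 0.0 − 6.9 − 0.4) / 7 = -2.0429%
Σ(R_i − R̄_i)(R_m − R̄_m) = 212.4014  ⇒  Cov = 212.4014 / 7 = 30.3431
Σ(R_m − R̄_m)² = 261.4171  ⇒  Var(R_m) = 261.4171 / 7 = 37.3453
β = Cov / Var(R_m) = 30.3431 / 37.3453 = 0.8125
E(R) = R_f + β × MRP = 4.29% + 0.8125 × 7.42% = 10.32%

10.32%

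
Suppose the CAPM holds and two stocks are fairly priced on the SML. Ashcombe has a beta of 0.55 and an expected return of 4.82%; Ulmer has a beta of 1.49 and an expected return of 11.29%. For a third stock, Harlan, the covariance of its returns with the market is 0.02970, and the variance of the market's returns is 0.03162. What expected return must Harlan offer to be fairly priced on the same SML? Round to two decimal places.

7.50%

MRP = (11.29% − 4.82%) / (1.49 − 0.55) = 6.8830%
R_f = 4.82% − 0.55 × 6.8830% = 1.0344%
β_Harlan = Cov / Var(R_m) = 0.02970 / 0.03162 = 0.9393
E(R_Harlan) = R_f + β × MRP = 1.0344% + 0.9393 × 6.8830% = 7.50%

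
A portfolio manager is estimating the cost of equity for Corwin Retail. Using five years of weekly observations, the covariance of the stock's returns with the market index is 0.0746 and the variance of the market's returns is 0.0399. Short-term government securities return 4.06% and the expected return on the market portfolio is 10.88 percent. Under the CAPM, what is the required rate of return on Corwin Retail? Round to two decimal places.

β = Cov(R_i, R_m) / Var(R_m) = 0.0746 / 0.0399 = 1.8697
MRP = 10.88% − 4.06% = 6.82%
E(R) = R_f + β × MRP = 4.06% + 1.8697 × 6.82% = 16.81%

16.81%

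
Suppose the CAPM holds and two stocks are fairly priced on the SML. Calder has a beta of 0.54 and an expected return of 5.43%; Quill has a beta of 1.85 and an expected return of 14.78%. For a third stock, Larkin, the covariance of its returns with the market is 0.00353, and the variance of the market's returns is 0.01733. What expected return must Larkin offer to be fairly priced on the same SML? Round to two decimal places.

MRP = (14.78% − 5.43%) / (1.85 − 0.54) = 7.1374%
R_f = 5.43% − 0.54 × 7.1374% = 1.5758%
β_Larkin = Cov / Var(R_m) = 0.00353 / 0.01733 = 0.2037
E(R_Larkin) = R_f + β × MRP = 1.5758% + 0.2037 × 7.1374% = 3.03%

3.03%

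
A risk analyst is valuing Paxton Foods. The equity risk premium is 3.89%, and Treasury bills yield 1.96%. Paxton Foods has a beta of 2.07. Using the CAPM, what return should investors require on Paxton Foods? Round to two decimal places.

10.01%

E(R) = R_f + β × MRP = 1.96% + 2.07 × 3.89% = 10.01%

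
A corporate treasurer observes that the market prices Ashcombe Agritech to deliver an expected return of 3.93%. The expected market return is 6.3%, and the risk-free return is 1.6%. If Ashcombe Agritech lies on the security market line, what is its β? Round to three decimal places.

0.496

MRP = 6.3% − 1.6% = 4.70%
β = (E(R) − R_f) / MRP = (3.93% − 1.6%) / 4.7% = 2.33% / 4.7% = 0.496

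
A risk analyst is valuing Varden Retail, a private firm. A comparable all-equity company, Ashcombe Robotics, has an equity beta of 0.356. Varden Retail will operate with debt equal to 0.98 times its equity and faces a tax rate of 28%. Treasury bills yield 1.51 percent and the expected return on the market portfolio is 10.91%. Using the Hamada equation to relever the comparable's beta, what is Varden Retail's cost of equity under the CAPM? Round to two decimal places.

7.22%

β_L = β_U × [1 + (1 − t)(D/E)] = 0.356 × [1 + (1 − 0.28) × 0.98]
    = 0.356 × [1 + 0.72 × 0.98] = 0.356 × 1.7056 = 0.6072
MRP = 10.91% − 1.51% = 9.40%
E(R) = R_f + β_L × MRP = 1.51% + 0.6072 × 9.40% = 7.22%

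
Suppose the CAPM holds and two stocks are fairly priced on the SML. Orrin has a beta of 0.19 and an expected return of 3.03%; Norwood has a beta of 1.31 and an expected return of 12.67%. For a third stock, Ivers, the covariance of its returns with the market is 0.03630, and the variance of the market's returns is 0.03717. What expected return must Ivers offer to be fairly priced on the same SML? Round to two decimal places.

9.80%

MRP = (12.67% − 3.03%) / (1.31 − 0.19) = 8.6071%
R_f = 3.03% − 0.19 × 8.6071% = 1.3947%
β_Ivers = Cov / Var(R_m) = 0.03630 / 0.03717 = 0.9766
E(R_Ivers) = R_f + β × MRP = 1.3947% + 0.9766 × 8.6071% = 9.80%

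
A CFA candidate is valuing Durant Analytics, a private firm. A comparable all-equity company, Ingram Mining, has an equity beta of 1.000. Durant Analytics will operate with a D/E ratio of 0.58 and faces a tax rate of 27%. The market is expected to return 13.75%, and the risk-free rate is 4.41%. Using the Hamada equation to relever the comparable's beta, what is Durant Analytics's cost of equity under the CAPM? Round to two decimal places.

17.70%

β_L = β_U × [1 + (1 − t)(D/E)] = 1.000 × [1 + (1 − 0.27) × 0.58]
    = 1.000 × [1 + 0.73 × 0.58] = 1.000 × 1.4234 = 1.4234
MRP = 13.75% − 4.41% = 9.34%
E(R) = R_f + β_L × MRP = 4.41% + 1.4234 × 9.34% = 17.70%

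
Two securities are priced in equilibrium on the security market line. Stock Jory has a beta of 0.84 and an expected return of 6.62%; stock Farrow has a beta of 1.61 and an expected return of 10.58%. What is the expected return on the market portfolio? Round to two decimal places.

7.44%

Both satisfy E(R) = R_f + β·MRP, so the slope of the SML is
MRP = (10.58% − 6.62%) / (1.61 − 0.84) = 3.96% / 0.77 = 5.1429%
R_f = E(R_Jory) − β_Jory·MRP = 6.62% − 0.84 × 5.1429% = 2.3000%
E(R_m) = R_f + MRP = 2.3000% + 5.1429% = 7.44%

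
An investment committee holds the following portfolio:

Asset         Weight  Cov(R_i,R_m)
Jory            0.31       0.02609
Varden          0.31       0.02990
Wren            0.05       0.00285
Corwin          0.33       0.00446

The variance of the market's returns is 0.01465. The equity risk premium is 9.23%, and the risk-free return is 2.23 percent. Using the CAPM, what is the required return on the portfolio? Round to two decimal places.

14.18%

β_Jory = 0.02609 / 0.01465 = 1.7809
β_Varden = 0.02990 / 0.01465 = 2.0410
β_Wren = 0.00285 / 0.01465 = 0.1945
β_Corwin = 0.00446 / 0.01465 = 0.3044
β_P = Σ w_i β_i = 0.31×1.7809 + 0.31×2.0410 + 0.05×0.1945 + 0.33×0.3044 = 1.2950
E(R_P) = R_f + β_P × MRP = 2.23% + 1.2950 × 9.23% = 14.18%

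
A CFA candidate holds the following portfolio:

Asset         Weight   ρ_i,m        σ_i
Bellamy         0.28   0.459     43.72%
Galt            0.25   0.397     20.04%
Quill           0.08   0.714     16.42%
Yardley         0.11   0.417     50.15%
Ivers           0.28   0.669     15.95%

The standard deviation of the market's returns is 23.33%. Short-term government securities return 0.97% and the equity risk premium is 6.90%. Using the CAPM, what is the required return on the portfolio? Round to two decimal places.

5.06%

β_Bellamy = 0.459 × 43.72% / 23.33% = 0.8602
β_Galt = 0.397 × 20.04% / 23.33% = 0.3410
β_Quill = 0.714 × 16.42% / 23.33% = 0.5025
β_Yardley = 0.417 × 50.15% / 23.33% = 0.8964
β_Ivers = 0.669 × 15.95% / 23.33% = 0.4574
β_P = Σ w_i β_i = 0.28×0.8602 + 0.25×0.3410 + 0.08×0.5025 + 0.11×0.8964 + 0.28×0.4574 = 0.5930
E(R_P) = R_f + β_P × MRP = 0.97% + 0.5930 × 6.90% = 5.06%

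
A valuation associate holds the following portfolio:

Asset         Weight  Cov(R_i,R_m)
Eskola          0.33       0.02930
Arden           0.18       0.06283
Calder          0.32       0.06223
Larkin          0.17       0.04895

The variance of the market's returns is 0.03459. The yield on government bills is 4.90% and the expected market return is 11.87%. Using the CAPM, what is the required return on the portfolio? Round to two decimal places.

β_Eskola = 0.02930 / 0.03459 = 0.8471
β_Arden = 0.06283 / 0.03459 = 1.8164
β_Calder = 0.06223 / 0.03459 = 1.7991
β_Larkin = 0.04895 / 0.03459 = 1.4151
β_P = Σ w_i β_i = 0.33×0.8471 + 0.18×1.8164 + 0.32×1.7991 + 0.17×1.4151 = 1.4228
MRP = 11.87% − 4.90% = 6.97%
E(R_P) = R_f + β_P × MRP = 4.90% + 1.4228 × 6.97% = 14.82%

14.82%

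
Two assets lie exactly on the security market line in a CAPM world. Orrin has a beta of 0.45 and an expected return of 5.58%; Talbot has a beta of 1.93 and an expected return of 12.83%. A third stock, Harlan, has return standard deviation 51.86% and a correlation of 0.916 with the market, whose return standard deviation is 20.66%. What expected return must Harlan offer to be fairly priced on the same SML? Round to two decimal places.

MRP = (12.83% − 5.58%) / (1.93 − 0.45) = 4.8986%
R_f = 5.58% − 0.45 × 4.8986% = 3.3756%
β_Harlan = ρ·σ_i/σ_m = 0.916 × 51.86 / 20.66 = 2.2993
E(R_Harlan) = R_f + β × MRP = 3.3756% + 2.2993 × 4.8986% = 14.64%

14.64%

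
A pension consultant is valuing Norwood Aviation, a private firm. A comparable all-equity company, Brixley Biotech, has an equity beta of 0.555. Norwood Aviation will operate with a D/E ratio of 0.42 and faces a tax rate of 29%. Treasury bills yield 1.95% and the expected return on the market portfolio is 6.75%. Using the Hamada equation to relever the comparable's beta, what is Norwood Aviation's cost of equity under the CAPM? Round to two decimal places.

β_L = β_U × [1 + (1 − t)(D/E)] = 0.555 × [1 + (1 − 0.29) × 0.42]
    = 0.555 × [1 + 0.71 × 0.42] = 0.555 × 1.2982 = 0.7205
MRP = 6.75% − 1.95% = 4.80%
E(R) = R_f + β_L × MRP = 1.95% + 0.7205 × 4.80% = 5.41%

5.41%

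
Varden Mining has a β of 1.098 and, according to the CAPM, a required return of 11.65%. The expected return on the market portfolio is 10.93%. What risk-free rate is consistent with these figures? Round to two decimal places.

E(R) = R_f + β(E(R_m) − R_f) = R_f(1 − β) + β·E(R_m)
11.65% = R_f × (1 − 1.098) + 1.098 × 10.93%
11.65% = R_f × -0.098 + 12.00114%
R_f = (11.65% − 12.00114%) / -0.098 = 3.58%

3.58%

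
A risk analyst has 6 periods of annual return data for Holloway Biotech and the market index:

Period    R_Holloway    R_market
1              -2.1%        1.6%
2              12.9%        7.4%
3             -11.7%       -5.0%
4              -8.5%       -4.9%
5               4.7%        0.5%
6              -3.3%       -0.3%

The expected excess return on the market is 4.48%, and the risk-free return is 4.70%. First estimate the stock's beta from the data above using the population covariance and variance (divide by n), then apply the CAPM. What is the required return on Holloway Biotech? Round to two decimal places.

12.88%

Mean R_i = (-2.1 + 12.9 − 11.7 − 8.5 + 4.7 − 3.3) / 6 = -1.3333%
Mean R_m = (1.6 + 7.4 − 5.0 − 4.9 + 0.5 − 0.3) / 6 = -0.1167%
Σ(R_i − R̄_i)(R_m − R̄_m) = 194.6567  ⇒  Cov = 194.6567 / 6 = 32.4428
Σ(R_m − R̄_m)² = 106.5883  ⇒  Var(R_m) = 106.5883 / 6 = 17.7647
β = Cov / Var(R_m) = 32.4428 / 17.7647 = 1.8263
E(R) = R_f + β × MRP = 4.70% + 1.8263 × 4.48% = 12.88%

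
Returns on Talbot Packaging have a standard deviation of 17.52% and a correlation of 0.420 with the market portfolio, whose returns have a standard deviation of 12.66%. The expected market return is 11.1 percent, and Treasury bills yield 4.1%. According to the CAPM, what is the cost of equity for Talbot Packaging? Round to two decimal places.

β = ρ × σ_i / σ_m = 0.420 × 17.52% / 12.66% = 0.5812
MRP = 11.1% − 4.1% = 7.00%
E(R) = 4.1% + 0.5812 × 7.0% = 8.17%

8.17%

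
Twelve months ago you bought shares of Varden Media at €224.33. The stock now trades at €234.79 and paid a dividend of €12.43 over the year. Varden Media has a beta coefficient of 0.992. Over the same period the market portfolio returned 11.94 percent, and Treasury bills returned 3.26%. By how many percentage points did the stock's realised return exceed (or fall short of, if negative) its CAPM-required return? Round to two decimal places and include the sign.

Realised HPR = (P1 + D1 − P0) / P0 = (234.79 + 12.43 − 224.33) / 224.33 = 22.89 / 224.33 = 10.2037%
MRP = 11.94% − 3.26% = 8.68%
CAPM required = R_f + β·MRP = 3.26% + 0.992 × 8.68% = 11.87056%
α = realised − required = 10.2037% − 11.87056% = -1.67%

-1.67%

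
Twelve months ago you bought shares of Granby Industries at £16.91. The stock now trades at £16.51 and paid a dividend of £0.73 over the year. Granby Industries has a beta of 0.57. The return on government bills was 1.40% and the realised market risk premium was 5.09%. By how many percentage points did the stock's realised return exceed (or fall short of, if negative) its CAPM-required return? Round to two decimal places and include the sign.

Realised HPR = (P1 + D1 − P0) / P0 = (16.51 + 0.73 − 16.91) / 16.91 = 0.33 / 16.91 = 1.9515%
CAPM required = R_f + β·MRP = 1.40% + 0.57 × 5.09% = 4.3013%
α = realised − required = 1.9515% − 4.3013% = -2.35%

-2.35%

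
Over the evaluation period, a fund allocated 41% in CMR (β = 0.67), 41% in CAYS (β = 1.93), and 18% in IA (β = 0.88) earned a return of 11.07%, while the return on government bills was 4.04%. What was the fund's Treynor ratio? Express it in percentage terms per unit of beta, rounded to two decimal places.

β_P = 0.41×0.67 + 0.41×1.93 + 0.18×0.88 = 1.2244
Treynor = (R_P − R_f) / β_P = (11.07% − 4.04%) / 1.2244 = 7.03% / 1.2244 = 5.74%

5.74%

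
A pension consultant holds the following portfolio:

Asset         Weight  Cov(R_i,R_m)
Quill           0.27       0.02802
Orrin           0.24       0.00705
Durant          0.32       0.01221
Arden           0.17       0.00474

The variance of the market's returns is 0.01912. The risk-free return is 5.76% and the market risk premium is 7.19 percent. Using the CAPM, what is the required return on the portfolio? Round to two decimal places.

11.01%

β_Quill = 0.02802 / 0.01912 = 1.4655
β_Orrin = 0.00705 / 0.01912 = 0.3687
β_Durant = 0.01221 / 0.01912 = 0.6386
β_Arden = 0.00474 / 0.01912 = 0.2479
β_P = Σ w_i β_i = 0.27×1.4655 + 0.24×0.3687 + 0.32×0.6386 + 0.17×0.2479 = 0.7307
E(R_P) = R_f + β_P × MRP = 5.76% + 0.7307 × 7.19% = 11.01%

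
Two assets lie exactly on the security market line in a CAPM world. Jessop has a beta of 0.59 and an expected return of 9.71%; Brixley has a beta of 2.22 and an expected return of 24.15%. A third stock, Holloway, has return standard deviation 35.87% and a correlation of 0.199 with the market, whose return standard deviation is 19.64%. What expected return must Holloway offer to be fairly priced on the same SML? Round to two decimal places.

MRP = (24.15% − 9.71%) / (2.22 − 0.59) = 8.8589%
R_f = 9.71% − 0.59 × 8.8589% = 4.4832%
β_Holloway = ρ·σ_i/σ_m = 0.199 × 35.87 / 19.64 = 0.3634
E(R_Holloway) = R_f + β × MRP = 4.4832% + 0.3634 × 8.8589% = 7.70%

7.70%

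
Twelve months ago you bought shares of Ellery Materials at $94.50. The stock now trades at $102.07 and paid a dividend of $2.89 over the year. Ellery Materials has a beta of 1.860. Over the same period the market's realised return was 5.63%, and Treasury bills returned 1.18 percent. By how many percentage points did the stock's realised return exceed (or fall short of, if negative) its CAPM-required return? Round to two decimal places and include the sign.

Realised HPR = (P1 + D1 − P0) / P0 = (102.07 + 2.89 − 94.50) / 94.50 = 10.46 / 94.50 = 11.0688%
MRP = 5.63% − 1.18% = 4.45%
CAPM required = R_f + β·MRP = 1.18% + 1.860 × 4.45% = 9.45700%
α = realised − required = 11.0688% − 9.45700% = +1.61%

+1.61%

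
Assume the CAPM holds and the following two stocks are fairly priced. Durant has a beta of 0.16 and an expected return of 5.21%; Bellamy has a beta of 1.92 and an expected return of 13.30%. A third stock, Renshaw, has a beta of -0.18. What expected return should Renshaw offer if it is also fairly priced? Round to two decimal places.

3.65%

MRP (SML slope) = (13.30% − 5.21%) / (1.92 − 0.16) = 8.09% / 1.76 = 4.5966%
R_f (intercept) = 5.21% − 0.16 × 4.5966% = 4.4745%
E(R_Renshaw) = R_f + β × MRP = 4.4745% + -0.18 × 4.5966% = 3.65%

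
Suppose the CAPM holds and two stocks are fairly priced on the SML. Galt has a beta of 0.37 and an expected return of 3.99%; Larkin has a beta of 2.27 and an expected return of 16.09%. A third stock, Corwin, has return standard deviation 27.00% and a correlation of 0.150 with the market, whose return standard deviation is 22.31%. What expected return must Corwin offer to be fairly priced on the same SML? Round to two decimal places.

MRP = (16.09% − 3.99%) / (2.27 − 0.37) = 6.3684%
R_f = 3.99% − 0.37 × 6.3684% = 1.6337%
β_Corwin = ρ·σ_i/σ_m = 0.150 × 27.00 / 22.31 = 0.1815
E(R_Corwin) = R_f + β × MRP = 1.6337% + 0.1815 × 6.3684% = 2.79%

2.79%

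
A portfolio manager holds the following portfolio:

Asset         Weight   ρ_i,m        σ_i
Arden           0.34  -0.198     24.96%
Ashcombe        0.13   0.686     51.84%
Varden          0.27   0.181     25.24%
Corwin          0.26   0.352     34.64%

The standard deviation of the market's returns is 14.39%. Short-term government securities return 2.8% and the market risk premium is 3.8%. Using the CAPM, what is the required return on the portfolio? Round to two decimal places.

β_Arden = -0.198 × 24.96% / 14.39% = -0.3434
β_Ashcombe = 0.686 × 51.84% / 14.39% = 2.4713
β_Varden = 0.181 × 25.24% / 14.39% = 0.3175
β_Corwin = 0.352 × 34.64% / 14.39% = 0.8473
β_P = Σ w_i β_i = 0.34×-0.3434 + 0.13×2.4713 + 0.27×0.3175 + 0.26×0.8473 = 0.5105
E(R_P) = R_f + β_P × MRP = 2.8% + 0.5105 × 3.8% = 4.74%

4.74%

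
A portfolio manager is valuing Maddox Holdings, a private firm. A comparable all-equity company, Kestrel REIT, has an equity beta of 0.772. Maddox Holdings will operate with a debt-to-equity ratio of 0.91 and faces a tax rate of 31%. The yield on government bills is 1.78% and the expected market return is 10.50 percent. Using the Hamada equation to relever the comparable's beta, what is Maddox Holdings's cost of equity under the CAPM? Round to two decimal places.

12.74%

β_L = β_U × [1 + (1 − t)(D/E)] = 0.772 × [1 + (1 − 0.31) × 0.91]
    = 0.772 × [1 + 0.69 × 0.91] = 0.772 × 1.6279 = 1.2567
MRP = 10.50% − 1.78% = 8.72%
E(R) = R_f + β_L × MRP = 1.78% + 1.2567 × 8.72% = 12.74%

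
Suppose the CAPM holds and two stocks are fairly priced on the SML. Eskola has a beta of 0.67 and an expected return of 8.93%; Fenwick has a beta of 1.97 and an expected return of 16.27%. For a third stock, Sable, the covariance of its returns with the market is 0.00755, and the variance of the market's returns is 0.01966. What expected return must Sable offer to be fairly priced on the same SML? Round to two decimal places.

MRP = (16.27% − 8.93%) / (1.97 − 0.67) = 5.6462%
R_f = 8.93% − 0.67 × 5.6462% = 5.1470%
β_Sable = Cov / Var(R_m) = 0.00755 / 0.01966 = 0.3840
E(R_Sable) = R_f + β × MRP = 5.1470% + 0.3840 × 5.6462% = 7.32%

7.32%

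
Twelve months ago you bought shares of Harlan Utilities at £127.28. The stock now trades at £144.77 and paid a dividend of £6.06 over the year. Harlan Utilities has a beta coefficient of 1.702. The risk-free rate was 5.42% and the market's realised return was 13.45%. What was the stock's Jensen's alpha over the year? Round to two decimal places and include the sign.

-0.58%

Realised HPR = (P1 + D1 − P0) / P0 = (144.77 + 6.06 − 127.28) / 127.28 = 23.55 / 127.28 = 18.5025%
MRP = 13.45% − 5.42% = 8.03%
CAPM required = R_f + β·MRP = 5.42% + 1.702 × 8.03% = 19.08706%
α = realised − required = 18.5025% − 19.08706% = -0.58%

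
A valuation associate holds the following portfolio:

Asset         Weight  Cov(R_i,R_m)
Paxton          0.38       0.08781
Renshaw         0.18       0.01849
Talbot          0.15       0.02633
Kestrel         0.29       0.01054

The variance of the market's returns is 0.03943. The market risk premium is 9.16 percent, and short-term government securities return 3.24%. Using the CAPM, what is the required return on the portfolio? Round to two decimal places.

β_Paxton = 0.08781 / 0.03943 = 2.2270
β_Renshaw = 0.01849 / 0.03943 = 0.4689
β_Talbot = 0.02633 / 0.03943 = 0.6678
β_Kestrel = 0.01054 / 0.03943 = 0.2673
β_P = Σ w_i β_i = 0.38×2.2270 + 0.18×0.4689 + 0.15×0.6678 + 0.29×0.2673 = 1.1083
E(R_P) = R_f + β_P × MRP = 3.24% + 1.1083 × 9.16% = 13.39%

13.39%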